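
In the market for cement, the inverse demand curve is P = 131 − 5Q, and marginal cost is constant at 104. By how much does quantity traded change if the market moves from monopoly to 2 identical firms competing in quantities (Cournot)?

Monopoly sets MR = MC: 131 − 10Q = 104 ⇒ Q = 2.7, P = 131 − 5·2.7 = 117.5.
Cournot with 2 identical firms: the symmetric best-response condition is 131 − 15q = 104. Each firm produces q = 1.8, total output Q = 3.6, price P = 113.
Change in quantity traded: 3.6 − 2.7 = 0.9.

Q rises by 0.9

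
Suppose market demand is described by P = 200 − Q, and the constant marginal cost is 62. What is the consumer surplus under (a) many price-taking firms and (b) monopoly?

Under competition P = MC = 62, so Q = (200 − 62)/1 = 138.
CS = ½·(200 − 62)·138 = 9522.
The monopolist equates marginal revenue to marginal cost: 200 − 2Q = 62, so Q = 69. From demand, P = 131.
CS = ½·(200 − 131)·69 = 2380.5.

Competition: CS = 9522; Monopoly: CS = 2380.5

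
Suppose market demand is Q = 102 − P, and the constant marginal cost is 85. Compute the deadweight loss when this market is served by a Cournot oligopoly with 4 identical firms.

Inverting demand: P = 102 − Q.
Under competition P = MC = 85, so Q = (102 − 85)/1 = 17.
In a 4-firm Cournot equilibrium, symmetry and the first-order condition give q = (102 − 85)/(5) = 3.4. So Q = 13.6 and P = 88.4.
DWL is the triangle between Q = 13.6 and Q = 17: ½·(17 − 13.6)·(88.4 − 85) = 5.78.

DWL = 5.78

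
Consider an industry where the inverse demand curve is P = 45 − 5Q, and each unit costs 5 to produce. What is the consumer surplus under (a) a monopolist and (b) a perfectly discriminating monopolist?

Monopoly sets MR = MC: 45 − 10Q = 5 ⇒ Q = 4, P = 45 − 5·4 = 25.
CS = ½·(45 − 25)·4 = 40.
Under first-degree price discrimination the firm charges each unit its demand price and produces up to where P = MC, i.e. Q = 8. Consumer surplus is zero; producer surplus equals total surplus.
CS = 0.

Monopoly: CS = 40; Perfect PD: CS = 0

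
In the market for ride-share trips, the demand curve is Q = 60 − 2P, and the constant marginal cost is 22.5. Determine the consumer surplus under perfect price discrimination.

CS = 0

Inverting demand: P = 30 − 0.5Q.
With perfect price discrimination, output is the efficient level Q = 15 (where demand meets MC), but every buyer pays their willingness to pay: CS = 0 and PS = total surplus.
CS = 0.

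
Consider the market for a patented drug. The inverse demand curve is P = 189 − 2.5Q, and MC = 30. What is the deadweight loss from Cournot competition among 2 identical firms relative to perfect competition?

Under competition P = MC = 30, so Q = (189 − 30)/2.5 = 63.6.
With 2 symmetric Cournot firms, each firm's FOC gives 189 − 7.5q = 30, so q = 21.2, Q = 2·21.2 = 42.4, and P = 83.
DWL is the triangle between Q = 42.4 and Q = 63.6: ½·(63.6 − 42.4)·(83 − 30) = 561.8.

DWL = 561.8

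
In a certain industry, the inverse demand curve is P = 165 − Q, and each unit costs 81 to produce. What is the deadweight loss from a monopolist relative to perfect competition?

Perfect competition: P = MC = 81, so 165 − Q = 81 and Q = 84.
A monopolist chooses Q where MR = MC. MR = 165 − 2Q; setting this equal to 81 gives Q = 42 and P = 123.
DWL is the triangle between Q = 42 and Q = 84: ½·(84 − 42)·(123 − 81) = 882.

DWL = 882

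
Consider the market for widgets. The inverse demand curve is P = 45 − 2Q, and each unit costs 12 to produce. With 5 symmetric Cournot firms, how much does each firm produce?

q_i = 2.75

In a 5-firm Cournot equilibrium, symmetry and the first-order condition give q = (45 − 12)/(12) = 2.75. So Q = 13.75 and P = 17.5.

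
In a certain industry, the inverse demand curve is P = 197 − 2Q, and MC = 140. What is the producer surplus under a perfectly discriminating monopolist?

PS = 812.25

With perfect price discrimination, output is the efficient level Q = 28.5 (where demand meets MC), but every buyer pays their willingness to pay: CS = 0 and PS = total surplus.
PS = ½·(197 − 140)·28.5 = 812.25.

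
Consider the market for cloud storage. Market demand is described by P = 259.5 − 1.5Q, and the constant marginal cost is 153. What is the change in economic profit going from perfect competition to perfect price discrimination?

π rises by 3780.75

Under competition P = MC = 153, so Q = (259.5 − 153)/1.5 = 71.
Profit = (153 − 153)·71 = 0.
With perfect price discrimination, output is the efficient level Q = 71 (where demand meets MC), but every buyer pays their willingness to pay: CS = 0 and PS = total surplus.
PS equals the full surplus area, 3780.75. Profit = 3780.75 = 3780.75.
Change in economic profit: 3780.75 − 0 = 3780.75.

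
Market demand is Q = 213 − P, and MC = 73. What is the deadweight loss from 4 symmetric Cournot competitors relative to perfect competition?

DWL = 392

Inverting demand: P = 213 − Q.
Under competition P = MC = 73, so Q = (213 − 73)/1 = 140.
Cournot with 4 identical firms: the symmetric best-response condition is 213 − 5q = 73. Each firm produces q = 28, total output Q = 112, price P = 101.
DWL is the triangle between Q = 112 and Q = 140: ½·(140 − 112)·(101 − 73) = 392.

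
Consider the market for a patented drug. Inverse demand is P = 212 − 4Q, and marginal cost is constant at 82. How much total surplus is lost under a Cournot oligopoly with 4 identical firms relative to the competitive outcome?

DWL = 84.5

Under competition P = MC = 82, so Q = (212 − 82)/4 = 32.5.
Cournot with 4 identical firms: the symmetric best-response condition is 212 − 20q = 82. Each firm produces q = 6.5, total output Q = 26, price P = 108.
DWL is the triangle between Q = 26 and Q = 32.5: ½·(32.5 − 26)·(108 − 82) = 84.5.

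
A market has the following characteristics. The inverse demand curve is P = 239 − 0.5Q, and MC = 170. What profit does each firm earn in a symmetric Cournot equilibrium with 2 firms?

π_i = 1058

Cournot with 2 identical firms: the symmetric best-response condition is 239 − 1.5q = 170. Each firm produces q = 46, total output Q = 92, price P = 193.
Each firm's profit = (193 − 170)·46 = 1058.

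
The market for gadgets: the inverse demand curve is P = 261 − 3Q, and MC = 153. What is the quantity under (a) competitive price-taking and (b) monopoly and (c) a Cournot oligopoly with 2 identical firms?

Competition: Q = 36; Monopoly: Q = 18; Cournot: Q = 24

Competitive firms price at marginal cost: P = 153, giving Q = 36.
The monopolist equates marginal revenue to marginal cost: 261 − 6Q = 153, so Q = 18. From demand, P = 207.
With 2 symmetric Cournot firms, each firm's FOC gives 261 − 9q = 153, so q = 12, Q = 2·12 = 24, and P = 189.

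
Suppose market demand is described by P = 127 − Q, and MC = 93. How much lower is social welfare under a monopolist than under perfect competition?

Perfect competition: P = MC = 93, so 127 − Q = 93 and Q = 34.
CS = ½·(127 − 93)·34 = 578; PS = (93 − 93)·34 = 0; TS = 578.
A monopolist chooses Q where MR = MC. MR = 127 − 2Q; setting this equal to 93 gives Q = 17 and P = 110.
CS = ½·(127 − 110)·17 = 144.5; PS = (110 − 93)·17 = 289; TS = 433.5.
Change in social welfare: 433.5 − 578 = −144.5.

Social welfare falls by 144.5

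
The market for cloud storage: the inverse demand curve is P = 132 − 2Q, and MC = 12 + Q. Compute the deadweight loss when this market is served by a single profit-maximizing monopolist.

Competitive equilibrium sets price equal to marginal cost: 132 − 2Q = 12 + Q, so Q = 40 and P = 52.
Monopoly sets MR = MC: 132 − 4Q = 12 + Q ⇒ Q = 24, P = 132 − 2·24 = 84.
CS = ½·(132 − 52)·40 = 1600; PS = (52·40 − 12·40 − ½·1·40²) = 800; TS = 2400.
CS = ½·(132 − 84)·24 = 576; PS = (84·24 − 12·24 − ½·1·24²) = 1440; TS = 2016.
DWL = 2400 − 2016 = 384.

DWL = 384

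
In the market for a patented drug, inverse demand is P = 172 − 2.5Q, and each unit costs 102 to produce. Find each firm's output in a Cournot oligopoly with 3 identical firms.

q_i = 7

With 3 symmetric Cournot firms, each firm's FOC gives 172 − 10q = 102, so q = 7, Q = 3·7 = 21, and P = 119.5.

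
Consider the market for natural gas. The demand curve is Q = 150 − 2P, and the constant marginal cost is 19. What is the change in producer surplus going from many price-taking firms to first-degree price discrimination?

Producer surplus rises by 3136

Inverting demand: P = 75 − 0.5Q.
Perfect competition: P = MC = 19, so 75 − 0.5Q = 19 and Q = 112.
PS = (19 − 19)·112 = 0.
A perfectly discriminating monopolist sells every unit with P(Q) ≥ MC(Q), so output equals the competitive quantity Q = 112. Each buyer pays their reservation price, so CS = 0 and the firm captures all surplus.
PS = ½·(75 − 19)·112 = 3136.
Change in producer surplus: 3136 − 0 = 3136.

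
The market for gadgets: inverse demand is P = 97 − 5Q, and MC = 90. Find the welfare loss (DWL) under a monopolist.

DWL = 1.225

Under competition P = MC = 90, so Q = (97 − 90)/5 = 1.4.
A monopolist chooses Q where MR = MC. MR = 97 − 10Q; setting this equal to 90 gives Q = 0.7 and P = 93.5.
DWL is the triangle between Q = 0.7 and Q = 1.4: ½·(1.4 − 0.7)·(93.5 − 90) = 1.225.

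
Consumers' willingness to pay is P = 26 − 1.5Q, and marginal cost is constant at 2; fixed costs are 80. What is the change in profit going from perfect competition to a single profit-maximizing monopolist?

Profit rises by 96

Competitive firms price at marginal cost: P = 2, giving Q = 16.
Profit = (2 − 2)·16 − 80 = −80.
Monopoly sets MR = MC: 26 − 3Q = 2 ⇒ Q = 8, P = 26 − 1.5·8 = 14.
Profit = (14 − 2)·8 − 80 = 16.
Change in profit: 16 − −80 = 96.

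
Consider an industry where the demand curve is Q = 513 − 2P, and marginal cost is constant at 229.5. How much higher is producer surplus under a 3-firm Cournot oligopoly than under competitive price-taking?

Inverting demand: P = 256.5 − 0.5Q.
Perfect competition: P = MC = 229.5, so 256.5 − 0.5Q = 229.5 and Q = 54.
PS = (229.5 − 229.5)·54 = 0.
With 3 symmetric Cournot firms, each firm's FOC gives 256.5 − 2q = 229.5, so q = 13.5, Q = 3·13.5 = 40.5, and P = 236.25.
PS = (236.25 − 229.5)·40.5 = 273.375.
Change in producer surplus: 273.375 − 0 = 273.375.

Producer surplus rises by 273.375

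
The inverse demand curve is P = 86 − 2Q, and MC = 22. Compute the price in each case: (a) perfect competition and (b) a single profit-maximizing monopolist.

Perfect competition: P = MC = 22, so 86 − 2Q = 22 and Q = 32.
Monopoly sets MR = MC: 86 − 4Q = 22 ⇒ Q = 16, P = 86 − 2·16 = 54.

Competition: P = 22; Monopoly: P = 54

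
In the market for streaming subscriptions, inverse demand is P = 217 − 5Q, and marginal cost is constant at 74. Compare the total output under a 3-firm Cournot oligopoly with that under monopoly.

Cournot: Q = 21.45; Monopoly: Q = 14.3

In a 3-firm Cournot equilibrium, symmetry and the first-order condition give q = (217 − 74)/(20) = 7.15. So Q = 21.45 and P = 109.75.
The monopolist equates marginal revenue to marginal cost: 217 − 10Q = 74, so Q = 14.3. From demand, P = 145.5.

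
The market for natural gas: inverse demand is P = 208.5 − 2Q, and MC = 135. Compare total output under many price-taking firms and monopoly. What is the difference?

Q falls by 18.375

Under competition P = MC = 135, so Q = (208.5 − 135)/2 = 36.75.
The monopolist equates marginal revenue to marginal cost: 208.5 − 4Q = 135, so Q = 18.375. From demand, P = 171.75.
Change in total output: 18.375 − 36.75 = −18.375.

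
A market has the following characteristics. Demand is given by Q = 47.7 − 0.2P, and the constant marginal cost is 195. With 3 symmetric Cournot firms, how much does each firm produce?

q_i = 2.175

Inverting demand: P = 238.5 − 5Q.
Cournot with 3 identical firms: the symmetric best-response condition is 238.5 − 20q = 195. Each firm produces q = 2.175, total output Q = 6.525, price P = 205.875.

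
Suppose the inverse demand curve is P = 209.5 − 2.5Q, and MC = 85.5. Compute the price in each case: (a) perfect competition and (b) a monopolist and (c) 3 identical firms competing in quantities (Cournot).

Competition: P = 85.5; Monopoly: P = 147.5; Cournot: P = 116.5

Competitive firms price at marginal cost: P = 85.5, giving Q = 49.6.
Monopoly sets MR = MC: 209.5 − 5Q = 85.5 ⇒ Q = 24.8, P = 209.5 − 2.5·24.8 = 147.5.
With 3 symmetric Cournot firms, each firm's FOC gives 209.5 − 10q = 85.5, so q = 12.4, Q = 3·12.4 = 37.2, and P = 116.5.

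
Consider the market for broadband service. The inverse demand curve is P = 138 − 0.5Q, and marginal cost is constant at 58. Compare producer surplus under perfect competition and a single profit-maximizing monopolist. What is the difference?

PS rises by 3200

Under competition P = MC = 58, so Q = (138 − 58)/0.5 = 160.
PS = (58 − 58)·160 = 0.
The monopolist equates marginal revenue to marginal cost: 138 − Q = 58, so Q = 80. From demand, P = 98.
PS = (98 − 58)·80 = 3200.
Change in producer surplus: 3200 − 0 = 3200.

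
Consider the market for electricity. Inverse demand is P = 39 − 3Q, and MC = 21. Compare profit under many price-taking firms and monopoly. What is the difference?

Competitive firms price at marginal cost: P = 21, giving Q = 6.
Profit = (21 − 21)·6 = 0.
A monopolist chooses Q where MR = MC. MR = 39 − 6Q; setting this equal to 21 gives Q = 3 and P = 30.
Profit = (30 − 21)·3 = 27.
Change in profit: 27 − 0 = 27.

Profit rises by 27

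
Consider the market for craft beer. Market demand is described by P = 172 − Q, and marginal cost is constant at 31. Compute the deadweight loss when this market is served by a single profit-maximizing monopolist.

DWL = 2485.125

Under competition P = MC = 31, so Q = (172 − 31)/1 = 141.
The monopolist equates marginal revenue to marginal cost: 172 − 2Q = 31, so Q = 70.5. From demand, P = 101.5.
DWL is the triangle between Q = 70.5 and Q = 141: ½·(141 − 70.5)·(101.5 − 31) = 2485.125.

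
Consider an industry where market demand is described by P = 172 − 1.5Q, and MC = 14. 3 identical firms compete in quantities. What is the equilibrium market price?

In a 3-firm Cournot equilibrium, symmetry and the first-order condition give q = (172 − 14)/(6) = 79/3. So Q = 79 and P = 53.5.

P = 53.5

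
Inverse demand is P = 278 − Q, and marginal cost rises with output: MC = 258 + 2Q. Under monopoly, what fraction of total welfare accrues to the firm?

PS/TS = 0.8

A monopolist chooses Q where MR = MC. MR = 278 − 2Q; setting this equal to 258 + 2Q gives Q = 5 and P = 273.
CS = ½·(278 − 273)·5 = 12.5.
PS = P·Q − VC(Q) = 273·5 − (258·5 + ½·2·5²) = 50.
Share captured = PS/TS = 50/62.5 = 0.8.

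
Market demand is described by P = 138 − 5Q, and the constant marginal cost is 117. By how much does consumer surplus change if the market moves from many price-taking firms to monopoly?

Competitive firms price at marginal cost: P = 117, giving Q = 4.2.
CS = ½·(138 − 117)·4.2 = 44.1.
The monopolist equates marginal revenue to marginal cost: 138 − 10Q = 117, so Q = 2.1. From demand, P = 127.5.
CS = ½·(138 − 127.5)·2.1 = 11.025.
Change in consumer surplus: 11.025 − 44.1 = −33.075.

Consumer surplus falls by 33.075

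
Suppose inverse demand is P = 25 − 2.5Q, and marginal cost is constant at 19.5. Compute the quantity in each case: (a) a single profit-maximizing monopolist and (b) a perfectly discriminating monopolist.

Monopoly sets MR = MC: 25 − 5Q = 19.5 ⇒ Q = 1.1, P = 25 − 2.5·1.1 = 22.25.
A perfectly discriminating monopolist sells every unit with P(Q) ≥ MC(Q), so output equals the competitive quantity Q = 2.2. Each buyer pays their reservation price, so CS = 0 and the firm captures all surplus.

Monopoly: Q = 1.1; Perfect PD: Q = 2.2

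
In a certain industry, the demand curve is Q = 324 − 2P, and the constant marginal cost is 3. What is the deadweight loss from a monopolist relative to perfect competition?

DWL = 6320.25

Inverting demand: P = 162 − 0.5Q.
Perfect competition: P = MC = 3, so 162 − 0.5Q = 3 and Q = 318.
Monopoly sets MR = MC: 162 − Q = 3 ⇒ Q = 159, P = 162 − 0.5·159 = 82.5.
DWL is the triangle between Q = 159 and Q = 318: ½·(318 − 159)·(82.5 − 3) = 6320.25.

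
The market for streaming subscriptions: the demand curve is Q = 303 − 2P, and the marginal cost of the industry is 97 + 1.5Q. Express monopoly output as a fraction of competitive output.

Inverting demand: P = 151.5 − 0.5Q.
The monopolist equates marginal revenue to marginal cost: 151.5 − Q = 97 + 1.5Q, so Q = 21.8. From demand, P = 140.6.
Under competition P = MC: 151.5 − 0.5Q = 97 + 1.5Q ⇒ Q = 27.25, P = 137.875.
Ratio Q_m/Q_c = 21.8/27.25 = 0.8.

Q_m/Q_c = 0.8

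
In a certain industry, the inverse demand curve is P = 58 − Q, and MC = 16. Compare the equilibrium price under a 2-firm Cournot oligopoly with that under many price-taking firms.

Cournot with 2 identical firms: the symmetric best-response condition is 58 − 3q = 16. Each firm produces q = 14, total output Q = 28, price P = 30.
Competitive firms price at marginal cost: P = 16, giving Q = 42.

Cournot: P = 30; Competition: P = 16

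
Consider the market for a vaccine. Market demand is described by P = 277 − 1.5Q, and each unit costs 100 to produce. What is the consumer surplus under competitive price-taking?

CS = 10443

Competitive firms price at marginal cost: P = 100, giving Q = 118.
CS = ½·(277 − 100)·118 = 10443.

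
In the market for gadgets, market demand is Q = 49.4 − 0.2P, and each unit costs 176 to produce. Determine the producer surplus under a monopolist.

PS = 252.05

Inverting demand: P = 247 − 5Q.
Monopoly sets MR = MC: 247 − 10Q = 176 ⇒ Q = 7.1, P = 247 − 5·7.1 = 211.5.
PS = (211.5 − 176)·7.1 = 252.05.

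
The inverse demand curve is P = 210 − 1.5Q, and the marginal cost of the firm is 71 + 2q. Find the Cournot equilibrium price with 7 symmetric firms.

P = 105.75

With 7 symmetric Cournot firms, each firm's FOC gives 210 − 12q = 71 + 2q, so q = 139/14, Q = 7·139/14 = 69.5, and P = 105.75.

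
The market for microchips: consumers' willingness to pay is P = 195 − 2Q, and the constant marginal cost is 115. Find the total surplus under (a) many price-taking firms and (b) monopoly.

Perfect competition: P = MC = 115, so 195 − 2Q = 115 and Q = 40.
CS = ½·(195 − 115)·40 = 1600; PS = (115 − 115)·40 = 0; TS = 1600.
A monopolist chooses Q where MR = MC. MR = 195 − 4Q; setting this equal to 115 gives Q = 20 and P = 155.
CS = ½·(195 − 155)·20 = 400; PS = (155 − 115)·20 = 800; TS = 1200.

Competition: TS = 1600; Monopoly: TS = 1200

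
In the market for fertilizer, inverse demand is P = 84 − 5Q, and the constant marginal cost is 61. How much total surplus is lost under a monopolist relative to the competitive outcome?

Perfect competition: P = MC = 61, so 84 − 5Q = 61 and Q = 4.6.
The monopolist equates marginal revenue to marginal cost: 84 − 10Q = 61, so Q = 2.3. From demand, P = 72.5.
DWL is the triangle between Q = 2.3 and Q = 4.6: ½·(4.6 − 2.3)·(72.5 − 61) = 13.225.

DWL = 13.225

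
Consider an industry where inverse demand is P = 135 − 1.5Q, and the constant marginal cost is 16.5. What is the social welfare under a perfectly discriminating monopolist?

TS = 4680.75

A perfectly discriminating monopolist sells every unit with P(Q) ≥ MC(Q), so output equals the competitive quantity Q = 79. Each buyer pays their reservation price, so CS = 0 and the firm captures all surplus.
TS = 4680.75 (equal to competitive TS).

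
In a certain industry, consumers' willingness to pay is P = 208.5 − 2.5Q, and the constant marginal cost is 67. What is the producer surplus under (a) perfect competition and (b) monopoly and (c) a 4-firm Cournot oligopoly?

Competitive firms price at marginal cost: P = 67, giving Q = 56.6.
PS = (67 − 67)·56.6 = 0.
Monopoly sets MR = MC: 208.5 − 5Q = 67 ⇒ Q = 28.3, P = 208.5 − 2.5·28.3 = 137.75.
PS = (137.75 − 67)·28.3 = 2002.225.
Cournot with 4 identical firms: the symmetric best-response condition is 208.5 − 12.5q = 67. Each firm produces q = 11.32, total output Q = 45.28, price P = 95.3.
PS = (95.3 − 67)·45.28 = 1281.424.

Competition: PS = 0; Monopoly: PS = 2002.225; Cournot: PS = 1281.424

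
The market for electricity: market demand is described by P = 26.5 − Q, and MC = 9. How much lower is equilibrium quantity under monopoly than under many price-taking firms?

Q falls by 8.75

Competitive firms price at marginal cost: P = 9, giving Q = 17.5.
Monopoly sets MR = MC: 26.5 − 2Q = 9 ⇒ Q = 8.75, P = 26.5 − 8.75 = 17.75.
Change in equilibrium quantity: 8.75 − 17.5 = −8.75.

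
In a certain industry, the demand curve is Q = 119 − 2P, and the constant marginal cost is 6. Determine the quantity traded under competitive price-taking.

Q = 107

Inverting demand: P = 59.5 − 0.5Q.
Perfect competition: P = MC = 6, so 59.5 − 0.5Q = 6 and Q = 107.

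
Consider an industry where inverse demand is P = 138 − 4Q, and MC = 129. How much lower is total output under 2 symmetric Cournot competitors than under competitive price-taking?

Total output falls by 0.75

Under competition P = MC = 129, so Q = (138 − 129)/4 = 2.25.
Cournot with 2 identical firms: the symmetric best-response condition is 138 − 12q = 129. Each firm produces q = 0.75, total output Q = 1.5, price P = 132.
Change in total output: 1.5 − 2.25 = −0.75.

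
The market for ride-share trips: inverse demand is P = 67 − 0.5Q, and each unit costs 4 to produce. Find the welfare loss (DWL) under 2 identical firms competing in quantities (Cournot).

DWL = 441

Under competition P = MC = 4, so Q = (67 − 4)/0.5 = 126.
In a 2-firm Cournot equilibrium, symmetry and the first-order condition give q = (67 − 4)/(1.5) = 42. So Q = 84 and P = 25.
DWL is the triangle between Q = 84 and Q = 126: ½·(126 − 84)·(25 − 4) = 441.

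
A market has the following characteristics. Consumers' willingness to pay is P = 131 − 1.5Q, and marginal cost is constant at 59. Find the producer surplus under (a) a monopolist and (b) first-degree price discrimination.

A monopolist chooses Q where MR = MC. MR = 131 − 3Q; setting this equal to 59 gives Q = 24 and P = 95.
PS = (95 − 59)·24 = 864.
A perfectly discriminating monopolist sells every unit with P(Q) ≥ MC(Q), so output equals the competitive quantity Q = 48. Each buyer pays their reservation price, so CS = 0 and the firm captures all surplus.
PS = ½·(131 − 59)·48 = 1728.

Monopoly: PS = 864; Perfect PD: PS = 1728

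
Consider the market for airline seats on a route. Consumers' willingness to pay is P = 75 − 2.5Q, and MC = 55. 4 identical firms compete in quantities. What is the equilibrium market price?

P = 59

With 4 symmetric Cournot firms, each firm's FOC gives 75 − 12.5q = 55, so q = 1.6, Q = 4·1.6 = 6.4, and P = 59.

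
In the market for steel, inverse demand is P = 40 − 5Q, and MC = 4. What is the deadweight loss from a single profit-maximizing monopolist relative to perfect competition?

DWL = 32.4

Perfect competition: P = MC = 4, so 40 − 5Q = 4 and Q = 7.2.
Monopoly sets MR = MC: 40 − 10Q = 4 ⇒ Q = 3.6, P = 40 − 5·3.6 = 22.
DWL is the triangle between Q = 3.6 and Q = 7.2: ½·(7.2 − 3.6)·(22 − 4) = 32.4.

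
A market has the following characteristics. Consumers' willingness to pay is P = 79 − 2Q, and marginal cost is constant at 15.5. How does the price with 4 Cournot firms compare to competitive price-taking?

Cournot: P = 28.2; Competition: P = 15.5

With 4 symmetric Cournot firms, each firm's FOC gives 79 − 10q = 15.5, so q = 6.35, Q = 4·6.35 = 25.4, and P = 28.2.
Perfect competition: P = MC = 15.5, so 79 − 2Q = 15.5 and Q = 31.75.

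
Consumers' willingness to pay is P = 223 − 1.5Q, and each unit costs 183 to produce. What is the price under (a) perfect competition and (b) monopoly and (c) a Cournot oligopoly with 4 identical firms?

Competition: P = 183; Monopoly: P = 203; Cournot: P = 191

Under competition P = MC = 183, so Q = (223 − 183)/1.5 = 80/3.
Monopoly sets MR = MC: 223 − 3Q = 183 ⇒ Q = 40/3, P = 223 − 1.5·40/3 = 203.
With 4 symmetric Cournot firms, each firm's FOC gives 223 − 7.5q = 183, so q = 16/3, Q = 4·16/3 = 64/3, and P = 191.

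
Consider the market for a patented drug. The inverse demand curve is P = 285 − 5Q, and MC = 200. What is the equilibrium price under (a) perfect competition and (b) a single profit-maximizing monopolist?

Competition: P = 200; Monopoly: P = 242.5

Perfect competition: P = MC = 200, so 285 − 5Q = 200 and Q = 17.
Monopoly sets MR = MC: 285 − 10Q = 200 ⇒ Q = 8.5, P = 285 − 5·8.5 = 242.5.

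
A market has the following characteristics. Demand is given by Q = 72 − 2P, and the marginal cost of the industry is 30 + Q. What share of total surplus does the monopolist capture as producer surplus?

PS/TS = 0.8

Inverting demand: P = 36 − 0.5Q.
Monopoly sets MR = MC: 36 − Q = 30 + Q ⇒ Q = 3, P = 36 − 0.5·3 = 34.5.
CS = ½·(36 − 34.5)·3 = 2.25.
PS = P·Q − VC(Q) = 34.5·3 − (30·3 + ½·1·3²) = 9.
Share captured = PS/TS = 9/11.25 = 0.8.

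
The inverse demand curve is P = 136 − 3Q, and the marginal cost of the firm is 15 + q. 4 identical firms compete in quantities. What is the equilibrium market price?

P = 45.25

In a 4-firm Cournot equilibrium, symmetry and the first-order condition give q = (136 − 15)/(16) = 121/16. So Q = 30.25 and P = 45.25.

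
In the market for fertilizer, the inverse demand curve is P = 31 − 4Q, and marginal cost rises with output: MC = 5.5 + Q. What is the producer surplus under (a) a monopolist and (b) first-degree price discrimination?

Monopoly: PS = 36.125; Perfect PD: PS = 65.025

A monopolist chooses Q where MR = MC. MR = 31 − 8Q; setting this equal to 5.5 + Q gives Q = 17/6 and P = 59/3.
PS = P·Q − VC(Q) = 59/3·17/6 − (5.5·17/6 + ½·1·(17/6)²) = 36.125.
Under first-degree price discrimination the firm charges each unit its demand price and produces up to where P = MC, i.e. Q = 5.1. Consumer surplus is zero; producer surplus equals total surplus.
PS = ½·(31 − 5.5)·5.1 = 65.025.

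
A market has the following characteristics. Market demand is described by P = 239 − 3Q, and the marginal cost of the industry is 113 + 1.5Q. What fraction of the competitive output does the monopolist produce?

Monopoly sets MR = MC: 239 − 6Q = 113 + 1.5Q ⇒ Q = 16.8, P = 239 − 3·16.8 = 188.6.
Competitive equilibrium sets price equal to marginal cost: 239 − 3Q = 113 + 1.5Q, so Q = 28 and P = 155.
Ratio Q_m/Q_c = 16.8/28 = 0.6.

Q_m/Q_c = 0.6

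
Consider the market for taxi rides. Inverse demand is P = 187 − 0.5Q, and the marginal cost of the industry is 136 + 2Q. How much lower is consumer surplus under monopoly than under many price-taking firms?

Under competition P = MC: 187 − 0.5Q = 136 + 2Q ⇒ Q = 20.4, P = 176.8.
CS = ½·(187 − 176.8)·20.4 = 104.04.
The monopolist equates marginal revenue to marginal cost: 187 − Q = 136 + 2Q, so Q = 17. From demand, P = 178.5.
CS = ½·(187 − 178.5)·17 = 72.25.
Change in consumer surplus: 72.25 − 104.04 = −31.79.

CS falls by 31.79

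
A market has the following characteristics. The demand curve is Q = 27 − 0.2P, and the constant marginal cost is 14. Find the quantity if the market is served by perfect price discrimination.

Inverting demand: P = 135 − 5Q.
A perfectly discriminating monopolist sells every unit with P(Q) ≥ MC(Q), so output equals the competitive quantity Q = 24.2. Each buyer pays their reservation price, so CS = 0 and the firm captures all surplus.

Q = 24.2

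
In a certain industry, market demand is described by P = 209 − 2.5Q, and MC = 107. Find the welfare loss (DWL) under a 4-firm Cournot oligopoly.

DWL = 83.232

Under competition P = MC = 107, so Q = (209 − 107)/2.5 = 40.8.
With 4 symmetric Cournot firms, each firm's FOC gives 209 − 12.5q = 107, so q = 8.16, Q = 4·8.16 = 32.64, and P = 127.4.
DWL is the triangle between Q = 32.64 and Q = 40.8: ½·(40.8 − 32.64)·(127.4 − 107) = 83.232.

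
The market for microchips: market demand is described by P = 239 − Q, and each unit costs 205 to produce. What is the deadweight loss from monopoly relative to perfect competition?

DWL = 144.5

Competitive firms price at marginal cost: P = 205, giving Q = 34.
A monopolist chooses Q where MR = MC. MR = 239 − 2Q; setting this equal to 205 gives Q = 17 and P = 222.
DWL is the triangle between Q = 17 and Q = 34: ½·(34 − 17)·(222 − 205) = 144.5.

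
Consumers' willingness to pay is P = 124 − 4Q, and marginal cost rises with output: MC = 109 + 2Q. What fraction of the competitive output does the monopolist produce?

Q_m/Q_c = 0.6

Monopoly sets MR = MC: 124 − 8Q = 109 + 2Q ⇒ Q = 1.5, P = 124 − 4·1.5 = 118.
Under competition P = MC: 124 − 4Q = 109 + 2Q ⇒ Q = 2.5, P = 114.
Ratio Q_m/Q_c = 1.5/2.5 = 0.6.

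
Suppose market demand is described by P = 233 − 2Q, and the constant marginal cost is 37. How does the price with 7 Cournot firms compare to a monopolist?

Cournot with 7 identical firms: the symmetric best-response condition is 233 − 16q = 37. Each firm produces q = 12.25, total output Q = 85.75, price P = 61.5.
A monopolist chooses Q where MR = MC. MR = 233 − 4Q; setting this equal to 37 gives Q = 49 and P = 135.

Cournot: P = 61.5; Monopoly: P = 135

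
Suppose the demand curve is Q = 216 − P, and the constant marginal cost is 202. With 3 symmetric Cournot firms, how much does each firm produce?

Inverting demand: P = 216 − Q.
Cournot with 3 identical firms: the symmetric best-response condition is 216 − 4q = 202. Each firm produces q = 3.5, total output Q = 10.5, price P = 205.5.

q_i = 3.5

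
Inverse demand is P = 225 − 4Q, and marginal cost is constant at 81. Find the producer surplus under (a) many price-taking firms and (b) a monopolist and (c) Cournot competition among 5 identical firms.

Competition: PS = 0; Monopoly: PS = 1296; Cournot: PS = 720

Perfect competition: P = MC = 81, so 225 − 4Q = 81 and Q = 36.
PS = (81 − 81)·36 = 0.
A monopolist chooses Q where MR = MC. MR = 225 − 8Q; setting this equal to 81 gives Q = 18 and P = 153.
PS = (153 − 81)·18 = 1296.
Cournot with 5 identical firms: the symmetric best-response condition is 225 − 24q = 81. Each firm produces q = 6, total output Q = 30, price P = 105.
PS = (105 − 81)·30 = 720.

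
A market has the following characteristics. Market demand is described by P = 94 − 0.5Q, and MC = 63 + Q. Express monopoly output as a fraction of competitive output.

The monopolist equates marginal revenue to marginal cost: 94 − Q = 63 + Q, so Q = 15.5. From demand, P = 86.25.
Under competition P = MC: 94 − 0.5Q = 63 + Q ⇒ Q = 62/3, P = 251/3.
Ratio Q_m/Q_c = 15.5/(62/3) = 0.75.

Q_m/Q_c = 0.75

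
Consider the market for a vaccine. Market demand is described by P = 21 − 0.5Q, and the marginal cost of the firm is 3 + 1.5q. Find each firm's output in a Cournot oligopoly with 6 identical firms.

q_i = 3.6

With 6 symmetric Cournot firms, each firm's FOC gives 21 − 3.5q = 3 + 1.5q, so q = 3.6, Q = 6·3.6 = 21.6, and P = 10.2.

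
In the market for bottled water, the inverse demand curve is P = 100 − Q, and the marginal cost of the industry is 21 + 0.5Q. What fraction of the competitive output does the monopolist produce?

Q_m/Q_c = 0.6

The monopolist equates marginal revenue to marginal cost: 100 − 2Q = 21 + 0.5Q, so Q = 31.6. From demand, P = 68.4.
Under competition P = MC: 100 − Q = 21 + 0.5Q ⇒ Q = 158/3, P = 142/3.
Ratio Q_m/Q_c = 31.6/(158/3) = 0.6.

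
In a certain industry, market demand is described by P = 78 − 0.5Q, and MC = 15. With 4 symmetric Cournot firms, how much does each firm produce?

With 4 symmetric Cournot firms, each firm's FOC gives 78 − 2.5q = 15, so q = 25.2, Q = 4·25.2 = 100.8, and P = 27.6.

q_i = 25.2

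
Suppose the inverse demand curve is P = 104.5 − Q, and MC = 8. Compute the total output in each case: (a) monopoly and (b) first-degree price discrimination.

Monopoly: Q = 48.25; Perfect PD: Q = 96.5

The monopolist equates marginal revenue to marginal cost: 104.5 − 2Q = 8, so Q = 48.25. From demand, P = 56.25.
With perfect price discrimination, output is the efficient level Q = 96.5 (where demand meets MC), but every buyer pays their willingness to pay: CS = 0 and PS = total surplus.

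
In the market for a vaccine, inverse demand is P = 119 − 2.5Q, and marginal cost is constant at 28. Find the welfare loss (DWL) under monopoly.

Perfect competition: P = MC = 28, so 119 − 2.5Q = 28 and Q = 36.4.
Monopoly sets MR = MC: 119 − 5Q = 28 ⇒ Q = 18.2, P = 119 − 2.5·18.2 = 73.5.
DWL is the triangle between Q = 18.2 and Q = 36.4: ½·(36.4 − 18.2)·(73.5 − 28) = 414.05.

DWL = 414.05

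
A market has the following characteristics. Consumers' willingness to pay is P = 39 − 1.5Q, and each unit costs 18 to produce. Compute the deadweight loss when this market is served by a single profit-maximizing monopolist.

DWL = 36.75

Under competition P = MC = 18, so Q = (39 − 18)/1.5 = 14.
Monopoly sets MR = MC: 39 − 3Q = 18 ⇒ Q = 7, P = 39 − 1.5·7 = 28.5.
DWL is the triangle between Q = 7 and Q = 14: ½·(14 − 7)·(28.5 − 18) = 36.75.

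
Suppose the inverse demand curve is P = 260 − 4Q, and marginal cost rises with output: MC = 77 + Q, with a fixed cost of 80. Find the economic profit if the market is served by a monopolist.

Profit = 1780.5

A monopolist chooses Q where MR = MC. MR = 260 − 8Q; setting this equal to 77 + Q gives Q = 61/3 and P = 536/3.
Profit = 536/3·61/3 − (77·61/3 + ½·1·(61/3)²) − 80 = 1780.5.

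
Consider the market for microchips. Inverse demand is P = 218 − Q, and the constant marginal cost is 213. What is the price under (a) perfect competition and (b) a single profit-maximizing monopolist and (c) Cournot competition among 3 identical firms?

Competition: P = 213; Monopoly: P = 215.5; Cournot: P = 214.25

Perfect competition: P = MC = 213, so 218 − Q = 213 and Q = 5.
Monopoly sets MR = MC: 218 − 2Q = 213 ⇒ Q = 2.5, P = 218 − 2.5 = 215.5.
Cournot with 3 identical firms: the symmetric best-response condition is 218 − 4q = 213. Each firm produces q = 1.25, total output Q = 3.75, price P = 214.25.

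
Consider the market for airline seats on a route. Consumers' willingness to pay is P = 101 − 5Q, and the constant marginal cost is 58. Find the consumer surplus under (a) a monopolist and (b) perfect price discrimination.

Monopoly: CS = 46.225; Perfect PD: CS = 0

A monopolist chooses Q where MR = MC. MR = 101 − 10Q; setting this equal to 58 gives Q = 4.3 and P = 79.5.
CS = ½·(101 − 79.5)·4.3 = 46.225.
Under first-degree price discrimination the firm charges each unit its demand price and produces up to where P = MC, i.e. Q = 8.6. Consumer surplus is zero; producer surplus equals total surplus.
CS = 0.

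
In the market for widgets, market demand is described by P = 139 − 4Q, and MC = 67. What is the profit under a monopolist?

The monopolist equates marginal revenue to marginal cost: 139 − 8Q = 67, so Q = 9. From demand, P = 103.
Profit = (103 − 67)·9 = 324.

Profit = 324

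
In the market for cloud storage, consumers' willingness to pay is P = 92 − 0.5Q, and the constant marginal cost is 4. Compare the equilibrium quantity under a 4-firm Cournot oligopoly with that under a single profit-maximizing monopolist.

Cournot with 4 identical firms: the symmetric best-response condition is 92 − 2.5q = 4. Each firm produces q = 35.2, total output Q = 140.8, price P = 21.6.
The monopolist equates marginal revenue to marginal cost: 92 − Q = 4, so Q = 88. From demand, P = 48.

Cournot: Q = 140.8; Monopoly: Q = 88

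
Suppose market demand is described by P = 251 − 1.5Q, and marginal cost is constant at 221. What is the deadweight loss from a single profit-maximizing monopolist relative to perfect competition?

Perfect competition: P = MC = 221, so 251 − 1.5Q = 221 and Q = 20.
A monopolist chooses Q where MR = MC. MR = 251 − 3Q; setting this equal to 221 gives Q = 10 and P = 236.
DWL is the triangle between Q = 10 and Q = 20: ½·(20 − 10)·(236 − 221) = 75.

DWL = 75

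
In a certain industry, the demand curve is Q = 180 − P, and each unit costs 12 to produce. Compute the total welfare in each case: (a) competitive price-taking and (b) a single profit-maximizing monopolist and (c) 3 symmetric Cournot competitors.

Competition: TS = 14112; Monopoly: TS = 10584; Cournot: TS = 13230

Inverting demand: P = 180 − Q.
Perfect competition: P = MC = 12, so 180 − Q = 12 and Q = 168.
CS = ½·(180 − 12)·168 = 14112; PS = (12 − 12)·168 = 0; TS = 14112.
Monopoly sets MR = MC: 180 − 2Q = 12 ⇒ Q = 84, P = 180 − 84 = 96.
CS = ½·(180 − 96)·84 = 3528; PS = (96 − 12)·84 = 7056; TS = 10584.
Cournot with 3 identical firms: the symmetric best-response condition is 180 − 4q = 12. Each firm produces q = 42, total output Q = 126, price P = 54.
CS = ½·(180 − 54)·126 = 7938; PS = (54 − 12)·126 = 5292; TS = 13230.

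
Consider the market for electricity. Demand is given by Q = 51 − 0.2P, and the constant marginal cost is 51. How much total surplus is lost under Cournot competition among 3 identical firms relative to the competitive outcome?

Inverting demand: P = 255 − 5Q.
Competitive firms price at marginal cost: P = 51, giving Q = 40.8.
In a 3-firm Cournot equilibrium, symmetry and the first-order condition give q = (255 − 51)/(20) = 10.2. So Q = 30.6 and P = 102.
DWL is the triangle between Q = 30.6 and Q = 40.8: ½·(40.8 − 30.6)·(102 − 51) = 260.1.

DWL = 260.1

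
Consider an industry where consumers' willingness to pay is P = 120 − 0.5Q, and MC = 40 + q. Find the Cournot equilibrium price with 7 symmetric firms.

With 7 symmetric Cournot firms, each firm's FOC gives 120 − 4q = 40 + q, so q = 16, Q = 7·16 = 112, and P = 64.

P = 64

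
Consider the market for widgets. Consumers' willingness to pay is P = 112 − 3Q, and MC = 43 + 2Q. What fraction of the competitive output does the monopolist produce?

Q_m/Q_c = 0.625

A monopolist chooses Q where MR = MC. MR = 112 − 6Q; setting this equal to 43 + 2Q gives Q = 8.625 and P = 86.125.
Under competition P = MC: 112 − 3Q = 43 + 2Q ⇒ Q = 13.8, P = 70.6.
Ratio Q_m/Q_c = 8.625/13.8 = 0.625.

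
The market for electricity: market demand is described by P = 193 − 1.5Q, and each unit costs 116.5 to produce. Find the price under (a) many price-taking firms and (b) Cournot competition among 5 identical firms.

Competitive firms price at marginal cost: P = 116.5, giving Q = 51.
Cournot with 5 identical firms: the symmetric best-response condition is 193 − 9q = 116.5. Each firm produces q = 8.5, total output Q = 42.5, price P = 129.25.

Competition: P = 116.5; Cournot: P = 129.25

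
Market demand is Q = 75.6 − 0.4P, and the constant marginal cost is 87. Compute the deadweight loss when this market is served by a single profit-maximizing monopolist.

Inverting demand: P = 189 − 2.5Q.
Under competition P = MC = 87, so Q = (189 − 87)/2.5 = 40.8.
Monopoly sets MR = MC: 189 − 5Q = 87 ⇒ Q = 20.4, P = 189 − 2.5·20.4 = 138.
DWL is the triangle between Q = 20.4 and Q = 40.8: ½·(40.8 − 20.4)·(138 − 87) = 520.2.

DWL = 520.2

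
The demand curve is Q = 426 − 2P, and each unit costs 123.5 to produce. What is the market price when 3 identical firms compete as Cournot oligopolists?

Inverting demand: P = 213 − 0.5Q.
In a 3-firm Cournot equilibrium, symmetry and the first-order condition give q = (213 − 123.5)/(2) = 44.75. So Q = 134.25 and P = 145.875.

P = 145.875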